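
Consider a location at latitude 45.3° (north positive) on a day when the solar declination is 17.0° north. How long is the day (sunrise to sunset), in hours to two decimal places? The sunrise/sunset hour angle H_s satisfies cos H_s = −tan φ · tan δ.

−tan φ tan δ = −(1.0105)(0.3057) = -0.3089; H_s = arccos(-0.3089) = 107.99°.
Day length = 2 H_s / 15° h⁻¹ = 215.98° / 15 = 14.399 h.

14.40 hours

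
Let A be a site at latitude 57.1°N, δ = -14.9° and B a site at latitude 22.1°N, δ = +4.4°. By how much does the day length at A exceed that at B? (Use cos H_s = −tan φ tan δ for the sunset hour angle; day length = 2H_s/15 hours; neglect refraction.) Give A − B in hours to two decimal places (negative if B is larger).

A: H_s = arccos(−tan 57.1° · tan -14.9°) = 65.71°, so 2H_s/15 = 8.7613 h.
B: H_s = arccos(−tan 22.1° · tan 4.4°) = 91.79°, so 2H_s/15 = 12.2387 h.
A − B = 8.7613 − 12.2387 = -3.4774 h.

-3.48 h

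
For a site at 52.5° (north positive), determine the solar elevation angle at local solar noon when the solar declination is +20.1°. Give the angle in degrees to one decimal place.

At local solar noon the hour angle is zero, so the elevation is 90° − |φ − δ| = 90° − |52.5° − (20.1°)| = 90° − 32.4° = 57.6°.

57.6°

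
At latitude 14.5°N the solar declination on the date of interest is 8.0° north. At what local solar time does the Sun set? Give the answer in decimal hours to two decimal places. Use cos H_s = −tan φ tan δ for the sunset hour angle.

18.14 h

The sunset hour angle satisfies cos H_s = −tan φ tan δ = -0.0363, giving H_s = 92.08°.
Sunset is at 12 + H_s/15 = 12 + 6.139 = 18.139 h local solar time.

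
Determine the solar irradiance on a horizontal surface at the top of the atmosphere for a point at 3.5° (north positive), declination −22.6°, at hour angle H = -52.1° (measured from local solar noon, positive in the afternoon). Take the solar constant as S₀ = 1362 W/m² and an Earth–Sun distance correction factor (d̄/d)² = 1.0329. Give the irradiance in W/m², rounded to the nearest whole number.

763 W/m²

cos θ_z = sin(3.5°) sin(-22.6°) + cos(3.5°) cos(-22.6°) cos(-52.10°) = -0.0235 + 0.5661 = 0.5426.
Top-of-atmosphere irradiance = S₀ (d̄/d)² cos θ_z = 1362 × 1.0329 × 0.5426 = 763.33 W/m².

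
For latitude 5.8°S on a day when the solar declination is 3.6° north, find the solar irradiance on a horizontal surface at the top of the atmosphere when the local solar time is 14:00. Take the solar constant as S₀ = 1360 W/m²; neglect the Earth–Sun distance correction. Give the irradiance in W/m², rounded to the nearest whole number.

Hour angle H = 15° × (14 − 12) = 30.00°.
cos θ_z = sin φ sin δ + cos φ cos δ cos H = (-0.1011)(0.0628) + (0.9949)(0.9980)(0.8660) = 0.8535.
Top-of-atmosphere irradiance = S₀ cos θ_z = 1360 × 0.8535 = 1160.76 W/m².

1161 W/m²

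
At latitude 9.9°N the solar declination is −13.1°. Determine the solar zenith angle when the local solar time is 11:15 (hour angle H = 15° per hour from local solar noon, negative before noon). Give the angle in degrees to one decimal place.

25.6°

Hour angle H = 15° × (11.25 − 12) = -11.25°.
cos θ_z = sin(9.9°) sin(-13.1°) + cos(9.9°) cos(-13.1°) cos(-11.25°) = -0.0390 + 0.9410 = 0.9020.
θ_z = arccos(0.9020) = 25.58°.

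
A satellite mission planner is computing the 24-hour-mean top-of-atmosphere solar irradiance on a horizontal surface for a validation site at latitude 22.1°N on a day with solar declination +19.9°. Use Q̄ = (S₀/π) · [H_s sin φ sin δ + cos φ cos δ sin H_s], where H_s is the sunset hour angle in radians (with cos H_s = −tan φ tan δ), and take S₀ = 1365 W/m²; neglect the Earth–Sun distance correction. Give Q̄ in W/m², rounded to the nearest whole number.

470 W/m²

cos H_s = −tan(22.1°) · tan(19.9°) = -0.1470, so H_s = arccos(-0.1470) = 98.45°. In radians, H_s = 1.7183.
H_s sin φ sin δ = 1.7183 × 0.3762 × 0.3404 = 0.2200.
cos φ cos δ sin H_s = 0.9265 × 0.9403 × 0.9891 = 0.8617.
Q̄ = (1365/π) × (0.2200 + 0.8617) = 434.49 × 1.0817 = 469.99 W/m².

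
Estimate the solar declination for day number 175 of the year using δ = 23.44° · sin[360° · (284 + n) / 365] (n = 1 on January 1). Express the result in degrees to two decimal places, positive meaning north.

360 × (284 + 175) / 365 = 452.712°; sin(452.712°) = 0.9989.
δ = 23.44 × 0.9989 = 23.414° ≈ +23.41°.

+23.41°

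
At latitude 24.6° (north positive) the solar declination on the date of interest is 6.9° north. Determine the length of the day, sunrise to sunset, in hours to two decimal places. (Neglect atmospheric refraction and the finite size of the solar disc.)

12.42 hours

The sunset hour angle satisfies cos H_s = −tan φ tan δ = -0.0554, giving H_s = 93.18°.
Day length = 2 H_s / 15° h⁻¹ = 186.36° / 15 = 12.424 h.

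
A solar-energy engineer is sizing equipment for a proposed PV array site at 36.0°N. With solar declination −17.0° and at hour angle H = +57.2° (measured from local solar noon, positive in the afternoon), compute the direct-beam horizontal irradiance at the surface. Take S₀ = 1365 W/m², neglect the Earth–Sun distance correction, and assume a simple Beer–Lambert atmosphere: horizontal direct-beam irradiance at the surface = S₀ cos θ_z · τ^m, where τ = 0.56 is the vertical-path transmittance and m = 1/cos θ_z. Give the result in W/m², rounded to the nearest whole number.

32 W/m²

With φ = 36.0°, δ = -17.0°, H = 57.20°: sin φ sin δ = -0.1719, cos φ cos δ cos H = 0.4191, so cos θ_z = 0.2472.
Air mass m = 1/cos θ_z = 1/0.2472 = 4.045; τ^m = 0.56^4.045 = 0.0958.
Surface direct beam = 1365 × 0.2472 × 0.0958 = 32.33 W/m².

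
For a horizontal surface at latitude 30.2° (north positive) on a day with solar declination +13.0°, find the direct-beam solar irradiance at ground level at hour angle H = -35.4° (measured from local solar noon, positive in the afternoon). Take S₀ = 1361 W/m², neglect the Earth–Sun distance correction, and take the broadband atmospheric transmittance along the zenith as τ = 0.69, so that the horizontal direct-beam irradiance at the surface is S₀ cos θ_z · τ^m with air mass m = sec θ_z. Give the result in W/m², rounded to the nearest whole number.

684 W/m²

cos θ_z = sin φ sin δ + cos φ cos δ cos H = (0.5030)(0.2250) + (0.8643)(0.9744)(0.8151) = 0.7996.
Air mass m = 1/cos θ_z = 1/0.7996 = 1.251; τ^m = 0.69^1.251 = 0.6286.
Surface direct beam = 1361 × 0.7996 × 0.6286 = 684.08 W/m².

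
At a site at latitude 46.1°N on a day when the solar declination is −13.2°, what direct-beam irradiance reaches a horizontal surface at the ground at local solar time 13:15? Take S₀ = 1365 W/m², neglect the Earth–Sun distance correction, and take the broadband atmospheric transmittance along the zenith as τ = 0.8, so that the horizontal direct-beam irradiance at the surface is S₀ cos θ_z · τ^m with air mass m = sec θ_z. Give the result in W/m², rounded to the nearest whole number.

Hour angle H = 15° × (13.25 − 12) = 18.75°.
With φ = 46.1°, δ = -13.2°, H = 18.75°: sin φ sin δ = -0.1645, cos φ cos δ cos H = 0.6393, so cos θ_z = 0.4748.
Air mass m = 1/cos θ_z = 1/0.4748 = 2.106; τ^m = 0.8^2.106 = 0.6250.
Surface direct beam = 1365 × 0.4748 × 0.6250 = 405.06 W/m².

405 W/m²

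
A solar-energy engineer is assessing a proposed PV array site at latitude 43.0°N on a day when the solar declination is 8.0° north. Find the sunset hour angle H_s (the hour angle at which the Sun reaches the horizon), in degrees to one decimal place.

97.5°

cos H_s = −tan(43.0°) · tan(8.0°) = -0.1311, so H_s = arccos(-0.1311) = 97.53°.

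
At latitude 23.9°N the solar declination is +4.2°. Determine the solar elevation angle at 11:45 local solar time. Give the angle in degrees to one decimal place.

70.0°

Hour angle H = 15° × (11.75 − 12) = -3.75°.
cos θ_z = sin φ sin δ + cos φ cos δ cos H = (0.4051)(0.0732) + (0.9143)(0.9973)(0.9979) = 0.9396.
θ_z = arccos(0.9396) = 20.02°, so the elevation is 90° − 20.02° = 69.98°.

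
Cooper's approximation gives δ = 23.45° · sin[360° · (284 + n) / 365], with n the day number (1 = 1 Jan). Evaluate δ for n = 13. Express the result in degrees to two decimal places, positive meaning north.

360 × (284 + 13) / 365 = 292.932°; sin(292.932°) = -0.9210.
δ = 23.45 × -0.9210 = -21.597° ≈ -21.60°.

-21.60°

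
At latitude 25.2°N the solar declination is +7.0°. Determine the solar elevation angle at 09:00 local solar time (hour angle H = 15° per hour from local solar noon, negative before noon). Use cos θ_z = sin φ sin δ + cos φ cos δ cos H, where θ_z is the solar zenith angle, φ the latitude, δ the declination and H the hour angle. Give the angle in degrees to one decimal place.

Hour angle H = 15° × (9 − 12) = -45.00°.
With φ = 25.2°, δ = 7.0°, H = -45.00°: sin φ sin δ = 0.0519, cos φ cos δ cos H = 0.6350, so cos θ_z = 0.6869.
θ_z = arccos(0.6869) = 46.61°, so the elevation is 90° − 46.61° = 43.39°.

43.4°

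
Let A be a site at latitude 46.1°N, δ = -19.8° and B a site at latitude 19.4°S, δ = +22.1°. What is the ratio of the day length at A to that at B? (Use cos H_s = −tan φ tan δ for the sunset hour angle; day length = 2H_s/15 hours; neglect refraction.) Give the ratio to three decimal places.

A: H_s = arccos(−tan 46.1° · tan -19.8°) = 68.03°, so 2H_s/15 = 9.0707 h.
B: H_s = arccos(−tan -19.4° · tan 22.1°) = 81.78°, so 2H_s/15 = 10.9040 h.
Ratio A/B = 9.0707 / 10.9040 = 0.8319.

0.832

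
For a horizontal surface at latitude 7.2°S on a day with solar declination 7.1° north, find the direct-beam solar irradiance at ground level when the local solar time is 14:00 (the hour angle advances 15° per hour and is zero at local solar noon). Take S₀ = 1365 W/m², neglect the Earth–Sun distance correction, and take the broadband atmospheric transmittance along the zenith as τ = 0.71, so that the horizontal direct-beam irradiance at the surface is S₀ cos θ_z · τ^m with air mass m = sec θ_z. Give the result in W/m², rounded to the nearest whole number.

759 W/m²

Hour angle H = 15° × (14 − 12) = 30.00°.
cos θ_z = sin(-7.2°) sin(7.1°) + cos(-7.2°) cos(7.1°) cos(30.00°) = -0.0155 + 0.8526 = 0.8371.
Air mass m = 1/cos θ_z = 1/0.8371 = 1.195; τ^m = 0.71^1.195 = 0.6641.
Surface direct beam = 1365 × 0.8371 × 0.6641 = 758.83 W/m².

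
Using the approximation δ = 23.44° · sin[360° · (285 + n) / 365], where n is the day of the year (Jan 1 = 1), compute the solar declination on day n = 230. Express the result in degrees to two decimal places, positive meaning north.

360 × (285 + 230) / 365 = 507.945°; sin(507.945°) = 0.5307.
δ = 23.44 × 0.5307 = 12.440° ≈ +12.44°.

+12.44°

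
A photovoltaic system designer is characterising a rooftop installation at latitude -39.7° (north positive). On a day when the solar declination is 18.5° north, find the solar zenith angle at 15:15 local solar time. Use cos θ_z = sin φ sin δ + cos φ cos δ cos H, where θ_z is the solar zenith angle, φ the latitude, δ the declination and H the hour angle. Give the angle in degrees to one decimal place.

73.8°

Hour angle H = 15° × (15.25 − 12) = 48.75°.
With φ = -39.7°, δ = 18.5°, H = 48.75°: sin φ sin δ = -0.2027, cos φ cos δ cos H = 0.4811, so cos θ_z = 0.2784.
θ_z = arccos(0.2784) = 73.84°.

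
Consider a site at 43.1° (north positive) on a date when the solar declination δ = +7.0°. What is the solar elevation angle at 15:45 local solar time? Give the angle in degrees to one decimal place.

Hour angle H = 15° × (15.75 − 12) = 56.25°.
With φ = 43.1°, δ = 7.0°, H = 56.25°: sin φ sin δ = 0.0833, cos φ cos δ cos H = 0.4026, so cos θ_z = 0.4859.
θ_z = arccos(0.4859) = 60.93°, so the elevation is 90° − 60.93° = 29.07°.

29.1°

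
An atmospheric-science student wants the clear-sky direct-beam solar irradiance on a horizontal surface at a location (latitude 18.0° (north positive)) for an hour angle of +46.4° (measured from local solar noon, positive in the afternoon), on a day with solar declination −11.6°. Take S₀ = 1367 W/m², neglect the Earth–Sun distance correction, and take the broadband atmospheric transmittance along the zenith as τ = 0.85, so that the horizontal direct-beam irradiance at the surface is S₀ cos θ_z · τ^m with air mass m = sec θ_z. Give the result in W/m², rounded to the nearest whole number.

cos θ_z = sin φ sin δ + cos φ cos δ cos H = (0.3090)(-0.2011) + (0.9511)(0.9796)(0.6896) = 0.5804.
Air mass m = 1/cos θ_z = 1/0.5804 = 1.723; τ^m = 0.85^1.723 = 0.7558.
Surface direct beam = 1367 × 0.5804 × 0.7558 = 599.66 W/m².

600 W/m²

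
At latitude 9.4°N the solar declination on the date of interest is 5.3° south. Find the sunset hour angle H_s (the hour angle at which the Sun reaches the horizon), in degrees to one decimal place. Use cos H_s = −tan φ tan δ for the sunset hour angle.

cos H_s = −tan(9.4°) · tan(-5.3°) = 0.0154, so H_s = arccos(0.0154) = 89.12°.

89.1°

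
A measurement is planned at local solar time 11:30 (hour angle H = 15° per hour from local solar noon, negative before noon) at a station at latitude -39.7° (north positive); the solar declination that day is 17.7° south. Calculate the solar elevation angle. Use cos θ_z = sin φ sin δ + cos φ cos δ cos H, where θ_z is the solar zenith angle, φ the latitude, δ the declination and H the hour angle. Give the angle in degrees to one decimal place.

67.1°

Hour angle H = 15° × (11.5 − 12) = -7.50°.
cos θ_z = sin(-39.7°) sin(-17.7°) + cos(-39.7°) cos(-17.7°) cos(-7.50°) = 0.1942 + 0.7267 = 0.9209.
θ_z = arccos(0.9209) = 22.94°, so the elevation is 90° − 22.94° = 67.06°.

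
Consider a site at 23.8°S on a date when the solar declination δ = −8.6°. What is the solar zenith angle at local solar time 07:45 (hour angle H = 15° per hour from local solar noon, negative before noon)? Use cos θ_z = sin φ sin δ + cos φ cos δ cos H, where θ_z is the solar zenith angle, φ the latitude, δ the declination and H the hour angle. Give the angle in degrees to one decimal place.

62.6°

Hour angle H = 15° × (7.75 − 12) = -63.75°.
cos θ_z = sin φ sin δ + cos φ cos δ cos H = (-0.4035)(-0.1495) + (0.9150)(0.9888)(0.4423) = 0.4605.
θ_z = arccos(0.4605) = 62.58°.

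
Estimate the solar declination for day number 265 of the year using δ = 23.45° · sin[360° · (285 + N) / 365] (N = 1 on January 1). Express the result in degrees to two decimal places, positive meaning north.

-1.01°

360 × (285 + 265) / 365 = 542.466°; sin(542.466°) = -0.0430.
δ = 23.45 × -0.0430 = -1.008° ≈ -1.01°.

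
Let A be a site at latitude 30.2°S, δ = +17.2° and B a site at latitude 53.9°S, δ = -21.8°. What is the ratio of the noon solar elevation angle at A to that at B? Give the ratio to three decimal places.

A: 90° − |-30.2 − (17.2)| = 42.60°.
B: 90° − |-53.9 − (-21.8)| = 57.90°.
Ratio A/B = 42.6000 / 57.9000 = 0.7358.

0.736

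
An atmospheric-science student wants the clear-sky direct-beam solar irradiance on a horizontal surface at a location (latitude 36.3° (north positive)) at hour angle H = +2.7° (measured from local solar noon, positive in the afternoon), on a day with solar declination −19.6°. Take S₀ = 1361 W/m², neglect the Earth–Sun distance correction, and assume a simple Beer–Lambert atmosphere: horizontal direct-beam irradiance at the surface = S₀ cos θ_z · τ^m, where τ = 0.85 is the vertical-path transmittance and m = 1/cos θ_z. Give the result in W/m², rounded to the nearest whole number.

cos θ_z = sin(36.3°) sin(-19.6°) + cos(36.3°) cos(-19.6°) cos(2.70°) = -0.1986 + 0.7584 = 0.5598.
Air mass m = 1/cos θ_z = 1/0.5598 = 1.786; τ^m = 0.85^1.786 = 0.7481.
Surface direct beam = 1361 × 0.5598 × 0.7481 = 569.97 W/m².

570 W/m²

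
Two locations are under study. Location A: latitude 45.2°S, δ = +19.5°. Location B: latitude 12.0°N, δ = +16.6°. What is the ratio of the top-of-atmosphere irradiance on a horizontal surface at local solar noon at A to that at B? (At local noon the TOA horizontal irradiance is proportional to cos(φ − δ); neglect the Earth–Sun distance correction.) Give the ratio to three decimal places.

0.429

A: cos θ_z = cos(-45.2° − (19.5°)) = 0.4274.
B: cos θ_z = cos(12.0° − (16.6°)) = 0.9968.
Ratio A/B = 0.4274 / 0.9968 = 0.4288.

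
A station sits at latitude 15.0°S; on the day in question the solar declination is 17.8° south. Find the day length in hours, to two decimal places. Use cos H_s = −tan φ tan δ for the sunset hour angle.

12.66 hours

The sunset hour angle satisfies cos H_s = −tan φ tan δ = -0.0860, giving H_s = 94.93°.
Day length = 2 H_s / 15° h⁻¹ = 189.86° / 15 = 12.657 h.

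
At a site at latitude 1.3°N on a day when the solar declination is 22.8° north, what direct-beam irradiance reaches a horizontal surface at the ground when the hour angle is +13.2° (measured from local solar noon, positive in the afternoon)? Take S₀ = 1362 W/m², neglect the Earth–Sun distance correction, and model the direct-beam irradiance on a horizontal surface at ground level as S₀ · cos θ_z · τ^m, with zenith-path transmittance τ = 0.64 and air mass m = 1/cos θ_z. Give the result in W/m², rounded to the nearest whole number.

With φ = 1.3°, δ = 22.8°, H = 13.20°: sin φ sin δ = 0.0088, cos φ cos δ cos H = 0.8973, so cos θ_z = 0.9061.
Air mass m = 1/cos θ_z = 1/0.9061 = 1.104; τ^m = 0.64^1.104 = 0.6110.
Surface direct beam = 1362 × 0.9061 × 0.6110 = 754.04 W/m².

754 W/m²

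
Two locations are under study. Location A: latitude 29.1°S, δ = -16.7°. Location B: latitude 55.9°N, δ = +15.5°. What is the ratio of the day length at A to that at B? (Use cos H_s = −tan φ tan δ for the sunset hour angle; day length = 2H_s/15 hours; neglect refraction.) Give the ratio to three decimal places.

A: H_s = arccos(−tan -29.1° · tan -16.7°) = 99.61°, so 2H_s/15 = 13.2813 h.
B: H_s = arccos(−tan 55.9° · tan 15.5°) = 114.18°, so 2H_s/15 = 15.2240 h.
Ratio A/B = 13.2813 / 15.2240 = 0.8724.

0.872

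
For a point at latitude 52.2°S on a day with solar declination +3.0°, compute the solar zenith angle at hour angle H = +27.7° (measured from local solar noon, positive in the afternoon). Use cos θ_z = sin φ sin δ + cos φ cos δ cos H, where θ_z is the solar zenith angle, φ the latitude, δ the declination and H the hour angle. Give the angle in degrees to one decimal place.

60.0°

cos θ_z = sin(-52.2°) sin(3.0°) + cos(-52.2°) cos(3.0°) cos(27.70°) = -0.0414 + 0.5419 = 0.5005.
θ_z = arccos(0.5005) = 59.97°.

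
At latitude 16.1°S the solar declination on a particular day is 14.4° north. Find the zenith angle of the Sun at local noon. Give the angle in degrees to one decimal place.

30.5°

At local solar noon the hour angle is zero, so the zenith angle is |φ − δ| = |-16.1° − (14.4°)| = 30.5°.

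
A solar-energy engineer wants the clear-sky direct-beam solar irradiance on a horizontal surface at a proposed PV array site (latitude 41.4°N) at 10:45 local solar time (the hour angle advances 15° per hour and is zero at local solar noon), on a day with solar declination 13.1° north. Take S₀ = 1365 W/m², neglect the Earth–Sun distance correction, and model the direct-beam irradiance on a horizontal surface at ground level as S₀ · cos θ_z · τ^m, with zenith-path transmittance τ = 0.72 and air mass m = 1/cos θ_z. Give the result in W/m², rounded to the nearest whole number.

778 W/m²

Hour angle H = 15° × (10.75 − 12) = -18.75°.
cos θ_z = sin(41.4°) sin(13.1°) + cos(41.4°) cos(13.1°) cos(-18.75°) = 0.1499 + 0.6918 = 0.8417.
Air mass m = 1/cos θ_z = 1/0.8417 = 1.188; τ^m = 0.72^1.188 = 0.6769.
Surface direct beam = 1365 × 0.8417 × 0.6769 = 777.70 W/m².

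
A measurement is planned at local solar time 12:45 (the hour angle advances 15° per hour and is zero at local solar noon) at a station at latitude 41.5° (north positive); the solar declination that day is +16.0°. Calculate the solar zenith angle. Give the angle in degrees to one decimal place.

27.3°

Hour angle H = 15° × (12.75 − 12) = 11.25°.
cos θ_z = sin(41.5°) sin(16.0°) + cos(41.5°) cos(16.0°) cos(11.25°) = 0.1826 + 0.7061 = 0.8887.
θ_z = arccos(0.8887) = 27.29°.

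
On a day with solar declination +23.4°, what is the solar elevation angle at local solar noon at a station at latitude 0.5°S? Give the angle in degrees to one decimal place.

At local solar noon the hour angle is zero, so the elevation is 90° − |φ − δ| = 90° − |-0.5° − (23.4°)| = 90° − 23.9° = 66.1°.

66.1°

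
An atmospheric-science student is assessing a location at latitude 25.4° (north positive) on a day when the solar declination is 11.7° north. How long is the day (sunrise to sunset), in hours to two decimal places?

cos H_s = −tan(25.4°) · tan(11.7°) = -0.0983, so H_s = arccos(-0.0983) = 95.64°.
Day length = 2 H_s / 15° h⁻¹ = 191.28° / 15 = 12.752 h.

12.75 hours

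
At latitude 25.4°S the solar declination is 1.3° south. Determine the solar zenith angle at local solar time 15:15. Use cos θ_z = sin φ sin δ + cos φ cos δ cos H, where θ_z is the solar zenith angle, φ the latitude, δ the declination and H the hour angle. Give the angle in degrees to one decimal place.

Hour angle H = 15° × (15.25 − 12) = 48.75°.
cos θ_z = sin φ sin δ + cos φ cos δ cos H = (-0.4289)(-0.0227) + (0.9033)(0.9997)(0.6593) = 0.6051.
θ_z = arccos(0.6051) = 52.76°.

52.8°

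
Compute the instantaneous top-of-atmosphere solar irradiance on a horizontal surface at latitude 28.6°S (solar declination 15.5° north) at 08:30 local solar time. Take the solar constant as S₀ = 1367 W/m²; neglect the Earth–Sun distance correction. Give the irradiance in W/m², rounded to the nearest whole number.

529 W/m²

Hour angle H = 15° × (8.5 − 12) = -52.50°.
With φ = -28.6°, δ = 15.5°, H = -52.50°: sin φ sin δ = -0.1279, cos φ cos δ cos H = 0.5150, so cos θ_z = 0.3871.
Top-of-atmosphere irradiance = S₀ cos θ_z = 1367 × 0.3871 = 529.17 W/m².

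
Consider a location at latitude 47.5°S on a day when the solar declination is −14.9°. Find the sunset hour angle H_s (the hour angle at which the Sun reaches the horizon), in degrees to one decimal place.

106.9°

−tan φ tan δ = −(-1.0913)(-0.2661) = -0.2904; H_s = arccos(-0.2904) = 106.88°.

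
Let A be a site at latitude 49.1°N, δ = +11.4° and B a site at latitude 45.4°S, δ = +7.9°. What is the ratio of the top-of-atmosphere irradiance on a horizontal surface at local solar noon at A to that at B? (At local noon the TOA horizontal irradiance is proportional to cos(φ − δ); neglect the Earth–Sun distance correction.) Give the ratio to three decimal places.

A: cos θ_z = cos(49.1° − (11.4°)) = 0.7912.
B: cos θ_z = cos(-45.4° − (7.9°)) = 0.5976.
Ratio A/B = 0.7912 / 0.5976 = 1.3240.

1.324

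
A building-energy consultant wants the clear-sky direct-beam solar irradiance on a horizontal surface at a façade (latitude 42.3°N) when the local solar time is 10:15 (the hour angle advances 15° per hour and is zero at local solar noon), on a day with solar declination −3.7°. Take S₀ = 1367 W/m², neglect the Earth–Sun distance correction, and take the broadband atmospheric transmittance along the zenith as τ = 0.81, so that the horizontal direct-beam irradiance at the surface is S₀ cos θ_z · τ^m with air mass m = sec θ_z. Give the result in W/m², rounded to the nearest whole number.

Hour angle H = 15° × (10.25 − 12) = -26.25°.
With φ = 42.3°, δ = -3.7°, H = -26.25°: sin φ sin δ = -0.0434, cos φ cos δ cos H = 0.6620, so cos θ_z = 0.6186.
Air mass m = 1/cos θ_z = 1/0.6186 = 1.617; τ^m = 0.81^1.617 = 0.7112.
Surface direct beam = 1367 × 0.6186 × 0.7112 = 601.41 W/m².

601 W/m²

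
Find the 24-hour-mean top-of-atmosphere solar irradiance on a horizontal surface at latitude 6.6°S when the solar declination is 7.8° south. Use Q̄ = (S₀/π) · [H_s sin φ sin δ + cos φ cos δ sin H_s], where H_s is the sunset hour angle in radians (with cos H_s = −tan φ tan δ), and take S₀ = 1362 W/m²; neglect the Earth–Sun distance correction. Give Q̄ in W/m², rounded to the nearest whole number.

437 W/m²

cos H_s = −tan(-6.6°) · tan(-7.8°) = -0.0158, so H_s = arccos(-0.0158) = 90.91°. In radians, H_s = 1.5867.
H_s sin φ sin δ = 1.5867 × -0.1149 × -0.1357 = 0.0247.
cos φ cos δ sin H_s = 0.9934 × 0.9907 × 0.9999 = 0.9841.
Q̄ = (1362/π) × (0.0247 + 0.9841) = 433.54 × 1.0088 = 437.36 W/m².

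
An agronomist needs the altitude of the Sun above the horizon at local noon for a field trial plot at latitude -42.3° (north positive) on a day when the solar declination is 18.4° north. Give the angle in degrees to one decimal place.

29.3°

At local solar noon the hour angle is zero, so the elevation is 90° − |φ − δ| = 90° − |-42.3° − (18.4°)| = 90° − 60.7° = 29.3°.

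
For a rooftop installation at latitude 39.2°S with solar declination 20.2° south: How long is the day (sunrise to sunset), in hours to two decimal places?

14.33 hours

The sunset hour angle satisfies cos H_s = −tan φ tan δ = -0.3001, giving H_s = 107.46°.
Day length = 2 H_s / 15° h⁻¹ = 214.92° / 15 = 14.328 h.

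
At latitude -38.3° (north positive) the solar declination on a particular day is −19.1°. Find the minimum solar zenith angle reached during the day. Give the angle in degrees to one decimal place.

At local solar noon the hour angle is zero, so the zenith angle is |φ − δ| = |-38.3° − (-19.1°)| = 19.2°.

19.2°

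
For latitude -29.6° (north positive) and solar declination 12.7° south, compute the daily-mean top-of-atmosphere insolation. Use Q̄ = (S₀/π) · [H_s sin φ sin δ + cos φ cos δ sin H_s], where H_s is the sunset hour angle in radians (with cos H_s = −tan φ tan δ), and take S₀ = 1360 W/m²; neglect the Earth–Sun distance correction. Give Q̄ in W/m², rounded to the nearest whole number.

444 W/m²

The sunset hour angle satisfies cos H_s = −tan φ tan δ = -0.1280, giving H_s = 97.35°. In radians, H_s = 1.6991.
H_s sin φ sin δ = 1.6991 × -0.4939 × -0.2198 = 0.1845.
cos φ cos δ sin H_s = 0.8695 × 0.9755 × 0.9918 = 0.8412.
Q̄ = (1360/π) × (0.1845 + 0.8412) = 432.90 × 1.0257 = 444.03 W/m².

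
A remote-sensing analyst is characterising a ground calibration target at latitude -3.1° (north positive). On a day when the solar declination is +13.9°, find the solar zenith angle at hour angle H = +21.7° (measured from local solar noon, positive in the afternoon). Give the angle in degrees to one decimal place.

cos θ_z = sin(-3.1°) sin(13.9°) + cos(-3.1°) cos(13.9°) cos(21.70°) = -0.0130 + 0.9006 = 0.8876.
θ_z = arccos(0.8876) = 27.43°.

27.4°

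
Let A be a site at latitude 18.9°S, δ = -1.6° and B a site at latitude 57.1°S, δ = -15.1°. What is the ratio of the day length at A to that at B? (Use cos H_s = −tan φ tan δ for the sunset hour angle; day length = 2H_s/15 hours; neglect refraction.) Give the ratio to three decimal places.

0.790

A: H_s = arccos(−tan -18.9° · tan -1.6°) = 90.55°, so 2H_s/15 = 12.0733 h.
B: H_s = arccos(−tan -57.1° · tan -15.1°) = 114.65°, so 2H_s/15 = 15.2867 h.
Ratio A/B = 12.0733 / 15.2867 = 0.7898.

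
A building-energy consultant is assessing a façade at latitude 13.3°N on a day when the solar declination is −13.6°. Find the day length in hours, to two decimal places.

The sunset hour angle satisfies cos H_s = −tan φ tan δ = 0.0572, giving H_s = 86.72°.
Day length = 2 H_s / 15° h⁻¹ = 173.44° / 15 = 11.563 h.

11.56 hours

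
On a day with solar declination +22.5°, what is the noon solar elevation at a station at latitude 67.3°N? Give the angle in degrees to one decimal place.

45.2°

At local solar noon the hour angle is zero, so the elevation is 90° − |φ − δ| = 90° − |67.3° − (22.5°)| = 90° − 44.8° = 45.2°.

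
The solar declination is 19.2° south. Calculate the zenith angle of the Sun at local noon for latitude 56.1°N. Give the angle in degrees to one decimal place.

At local solar noon the hour angle is zero, so the zenith angle is |φ − δ| = |56.1° − (-19.2°)| = 75.3°.

75.3°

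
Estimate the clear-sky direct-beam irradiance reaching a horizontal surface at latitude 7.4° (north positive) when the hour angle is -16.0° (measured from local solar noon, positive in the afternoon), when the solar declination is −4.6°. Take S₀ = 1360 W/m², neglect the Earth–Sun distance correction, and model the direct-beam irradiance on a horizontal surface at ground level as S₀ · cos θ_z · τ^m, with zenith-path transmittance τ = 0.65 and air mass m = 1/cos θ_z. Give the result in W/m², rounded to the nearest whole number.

cos θ_z = sin(7.4°) sin(-4.6°) + cos(7.4°) cos(-4.6°) cos(-16.00°) = -0.0103 + 0.9502 = 0.9399.
Air mass m = 1/cos θ_z = 1/0.9399 = 1.064; τ^m = 0.65^1.064 = 0.6323.
Surface direct beam = 1360 × 0.9399 × 0.6323 = 808.25 W/m².

808 W/m²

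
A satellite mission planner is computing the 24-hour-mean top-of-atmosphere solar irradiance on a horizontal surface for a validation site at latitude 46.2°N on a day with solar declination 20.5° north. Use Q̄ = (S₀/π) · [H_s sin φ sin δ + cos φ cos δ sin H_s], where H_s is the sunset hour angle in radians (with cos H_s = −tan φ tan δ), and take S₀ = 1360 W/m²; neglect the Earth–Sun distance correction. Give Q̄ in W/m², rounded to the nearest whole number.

−tan φ tan δ = −(1.0428)(0.3739) = -0.3899; H_s = arccos(-0.3899) = 112.95°. In radians, H_s = 1.9713.
H_s sin φ sin δ = 1.9713 × 0.7218 × 0.3502 = 0.4983.
cos φ cos δ sin H_s = 0.6921 × 0.9367 × 0.9209 = 0.5970.
Q̄ = (1360/π) × (0.4983 + 0.5970) = 432.90 × 1.0953 = 474.16 W/m².

474 W/m²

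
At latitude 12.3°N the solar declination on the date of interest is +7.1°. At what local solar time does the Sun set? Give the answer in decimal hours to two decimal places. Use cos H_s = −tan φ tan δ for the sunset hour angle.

−tan φ tan δ = −(0.2180)(0.1246) = -0.0272; H_s = arccos(-0.0272) = 91.56°.
Sunset is at 12 + H_s/15 = 12 + 6.104 = 18.104 h local solar time.

18.10 h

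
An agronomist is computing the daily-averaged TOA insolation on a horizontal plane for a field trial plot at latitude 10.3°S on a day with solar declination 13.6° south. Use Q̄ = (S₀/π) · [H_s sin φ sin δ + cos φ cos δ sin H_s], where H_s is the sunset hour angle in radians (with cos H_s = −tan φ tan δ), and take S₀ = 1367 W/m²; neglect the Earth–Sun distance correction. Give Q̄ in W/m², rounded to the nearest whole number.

445 W/m²

−tan φ tan δ = −(-0.1817)(-0.2419) = -0.0440; H_s = arccos(-0.0440) = 92.52°. In radians, H_s = 1.6148.
H_s sin φ sin δ = 1.6148 × -0.1788 × -0.2351 = 0.0679.
cos φ cos δ sin H_s = 0.9839 × 0.9720 × 0.9990 = 0.9554.
Q̄ = (1367/π) × (0.0679 + 0.9554) = 435.13 × 1.0233 = 445.27 W/m².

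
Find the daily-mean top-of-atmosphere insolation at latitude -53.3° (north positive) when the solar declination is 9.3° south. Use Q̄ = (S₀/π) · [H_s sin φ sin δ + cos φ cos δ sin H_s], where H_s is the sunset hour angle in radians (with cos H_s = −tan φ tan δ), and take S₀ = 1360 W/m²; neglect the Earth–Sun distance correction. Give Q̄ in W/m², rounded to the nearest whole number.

350 W/m²

cos H_s = −tan(-53.3°) · tan(-9.3°) = -0.2197, so H_s = arccos(-0.2197) = 102.69°. In radians, H_s = 1.7923.
H_s sin φ sin δ = 1.7923 × -0.8018 × -0.1616 = 0.2322.
cos φ cos δ sin H_s = 0.5976 × 0.9869 × 0.9756 = 0.5754.
Q̄ = (1360/π) × (0.2322 + 0.5754) = 432.90 × 0.8076 = 349.61 W/m².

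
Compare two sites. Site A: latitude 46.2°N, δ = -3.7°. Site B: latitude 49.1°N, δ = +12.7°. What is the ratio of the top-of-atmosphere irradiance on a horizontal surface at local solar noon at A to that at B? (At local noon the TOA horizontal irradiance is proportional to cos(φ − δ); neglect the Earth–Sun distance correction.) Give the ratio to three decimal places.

0.800

A: cos θ_z = cos(46.2° − (-3.7°)) = 0.6441.
B: cos θ_z = cos(49.1° − (12.7°)) = 0.8049.
Ratio A/B = 0.6441 / 0.8049 = 0.8002.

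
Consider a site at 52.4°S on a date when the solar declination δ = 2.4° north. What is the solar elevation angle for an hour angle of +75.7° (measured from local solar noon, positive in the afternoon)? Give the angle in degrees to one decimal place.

cos θ_z = sin φ sin δ + cos φ cos δ cos H = (-0.7923)(0.0419) + (0.6101)(0.9991)(0.2470) = 0.1174.
θ_z = arccos(0.1174) = 83.26°, so the elevation is 90° − 83.26° = 6.74°.

6.7°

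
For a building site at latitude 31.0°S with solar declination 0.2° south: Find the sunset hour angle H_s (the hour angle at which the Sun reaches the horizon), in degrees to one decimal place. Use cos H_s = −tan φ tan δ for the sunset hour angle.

The sunset hour angle satisfies cos H_s = −tan φ tan δ = -0.0021, giving H_s = 90.12°.

90.1°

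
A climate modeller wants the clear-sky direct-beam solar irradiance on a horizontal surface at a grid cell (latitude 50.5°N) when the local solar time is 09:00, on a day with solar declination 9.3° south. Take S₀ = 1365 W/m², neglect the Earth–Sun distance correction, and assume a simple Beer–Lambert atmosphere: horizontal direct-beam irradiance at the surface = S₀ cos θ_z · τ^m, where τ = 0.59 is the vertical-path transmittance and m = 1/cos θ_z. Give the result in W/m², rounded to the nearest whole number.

Hour angle H = 15° × (9 − 12) = -45.00°.
cos θ_z = sin φ sin δ + cos φ cos δ cos H = (0.7716)(-0.1616) + (0.6361)(0.9869)(0.7071) = 0.3192.
Air mass m = 1/cos θ_z = 1/0.3192 = 3.133; τ^m = 0.59^3.133 = 0.1915.
Surface direct beam = 1365 × 0.3192 × 0.1915 = 83.44 W/m².

83 W/m²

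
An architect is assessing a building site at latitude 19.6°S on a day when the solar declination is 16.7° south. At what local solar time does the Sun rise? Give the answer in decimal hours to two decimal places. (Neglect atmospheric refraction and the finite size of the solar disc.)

−tan φ tan δ = −(-0.3561)(-0.3000) = -0.1068; H_s = arccos(-0.1068) = 96.13°.
Sunrise is at 12 − H_s/15 = 12 − 6.409 = 5.591 h local solar time.

5.59 h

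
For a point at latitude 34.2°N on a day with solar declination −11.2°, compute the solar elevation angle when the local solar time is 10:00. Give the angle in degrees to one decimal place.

Hour angle H = 15° × (10 − 12) = -30.00°.
With φ = 34.2°, δ = -11.2°, H = -30.00°: sin φ sin δ = -0.1092, cos φ cos δ cos H = 0.7026, so cos θ_z = 0.5934.
θ_z = arccos(0.5934) = 53.60°, so the elevation is 90° − 53.60° = 36.40°.

36.4°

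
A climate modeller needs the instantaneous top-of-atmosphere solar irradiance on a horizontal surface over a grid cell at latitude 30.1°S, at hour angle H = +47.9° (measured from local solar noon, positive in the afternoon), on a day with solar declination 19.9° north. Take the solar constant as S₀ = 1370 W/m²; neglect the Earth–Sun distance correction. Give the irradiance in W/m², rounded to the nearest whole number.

513 W/m²

cos θ_z = sin(-30.1°) sin(19.9°) + cos(-30.1°) cos(19.9°) cos(47.90°) = -0.1707 + 0.5454 = 0.3747.
Top-of-atmosphere irradiance = S₀ cos θ_z = 1370 × 0.3747 = 513.34 W/m².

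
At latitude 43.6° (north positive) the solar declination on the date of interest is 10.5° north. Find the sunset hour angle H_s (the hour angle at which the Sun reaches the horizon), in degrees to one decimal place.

100.2°

−tan φ tan δ = −(0.9523)(0.1853) = -0.1765; H_s = arccos(-0.1765) = 100.17°.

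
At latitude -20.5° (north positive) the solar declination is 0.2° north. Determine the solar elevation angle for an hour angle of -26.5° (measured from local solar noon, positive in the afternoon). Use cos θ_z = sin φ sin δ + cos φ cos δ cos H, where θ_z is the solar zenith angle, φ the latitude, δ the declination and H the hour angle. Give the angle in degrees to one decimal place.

56.8°

With φ = -20.5°, δ = 0.2°, H = -26.50°: sin φ sin δ = -0.0012, cos φ cos δ cos H = 0.8383, so cos θ_z = 0.8371.
θ_z = arccos(0.8371) = 33.16°, so the elevation is 90° − 33.16° = 56.84°.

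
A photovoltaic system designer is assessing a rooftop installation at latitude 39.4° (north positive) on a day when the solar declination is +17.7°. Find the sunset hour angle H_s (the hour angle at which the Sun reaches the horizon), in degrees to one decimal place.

−tan φ tan δ = −(0.8214)(0.3191) = -0.2621; H_s = arccos(-0.2621) = 105.19°.

105.2°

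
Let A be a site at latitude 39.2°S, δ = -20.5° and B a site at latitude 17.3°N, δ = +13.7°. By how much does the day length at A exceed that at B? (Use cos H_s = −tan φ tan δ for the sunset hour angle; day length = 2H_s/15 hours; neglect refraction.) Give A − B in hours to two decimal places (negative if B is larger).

A: H_s = arccos(−tan -39.2° · tan -20.5°) = 107.75°, so 2H_s/15 = 14.3667 h.
B: H_s = arccos(−tan 17.3° · tan 13.7°) = 94.35°, so 2H_s/15 = 12.5800 h.
A − B = 14.3667 − 12.5800 = 1.7867 h.

+1.79 h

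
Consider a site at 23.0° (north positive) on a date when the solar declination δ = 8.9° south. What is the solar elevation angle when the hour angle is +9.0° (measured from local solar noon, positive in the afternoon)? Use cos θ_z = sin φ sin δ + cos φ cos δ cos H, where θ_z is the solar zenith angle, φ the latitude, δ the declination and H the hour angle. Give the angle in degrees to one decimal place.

With φ = 23.0°, δ = -8.9°, H = 9.00°: sin φ sin δ = -0.0605, cos φ cos δ cos H = 0.8982, so cos θ_z = 0.8377.
θ_z = arccos(0.8377) = 33.10°, so the elevation is 90° − 33.10° = 56.90°.

56.9°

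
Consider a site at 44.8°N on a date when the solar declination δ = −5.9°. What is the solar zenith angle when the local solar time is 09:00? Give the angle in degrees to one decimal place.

64.7°

Hour angle H = 15° × (9 − 12) = -45.00°.
cos θ_z = sin(44.8°) sin(-5.9°) + cos(44.8°) cos(-5.9°) cos(-45.00°) = -0.0724 + 0.4991 = 0.4267.
θ_z = arccos(0.4267) = 64.74°.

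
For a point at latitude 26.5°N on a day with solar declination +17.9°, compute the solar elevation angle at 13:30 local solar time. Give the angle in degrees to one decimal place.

Hour angle H = 15° × (13.5 − 12) = 22.50°.
cos θ_z = sin φ sin δ + cos φ cos δ cos H = (0.4462)(0.3074) + (0.8949)(0.9516)(0.9239) = 0.9239.
θ_z = arccos(0.9239) = 22.50°, so the elevation is 90° − 22.50° = 67.50°.

67.5°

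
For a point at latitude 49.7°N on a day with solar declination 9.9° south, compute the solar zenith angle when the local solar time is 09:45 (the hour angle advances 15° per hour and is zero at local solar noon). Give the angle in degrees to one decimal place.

66.5°

Hour angle H = 15° × (9.75 − 12) = -33.75°.
cos θ_z = sin(49.7°) sin(-9.9°) + cos(49.7°) cos(-9.9°) cos(-33.75°) = -0.1311 + 0.5298 = 0.3987.
θ_z = arccos(0.3987) = 66.50°.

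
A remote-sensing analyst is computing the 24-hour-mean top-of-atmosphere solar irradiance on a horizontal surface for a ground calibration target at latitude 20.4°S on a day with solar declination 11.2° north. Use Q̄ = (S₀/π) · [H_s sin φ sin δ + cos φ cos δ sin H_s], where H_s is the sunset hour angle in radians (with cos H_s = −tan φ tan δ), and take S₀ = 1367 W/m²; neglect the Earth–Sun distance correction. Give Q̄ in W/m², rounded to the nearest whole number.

355 W/m²

The sunset hour angle satisfies cos H_s = −tan φ tan δ = 0.0736, giving H_s = 85.78°. In radians, H_s = 1.4971.
H_s sin φ sin δ = 1.4971 × -0.3486 × 0.1942 = -0.1014.
cos φ cos δ sin H_s = 0.9373 × 0.9810 × 0.9973 = 0.9170.
Q̄ = (1367/π) × (-0.1014 + 0.9170) = 435.13 × 0.8156 = 354.89 W/m².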